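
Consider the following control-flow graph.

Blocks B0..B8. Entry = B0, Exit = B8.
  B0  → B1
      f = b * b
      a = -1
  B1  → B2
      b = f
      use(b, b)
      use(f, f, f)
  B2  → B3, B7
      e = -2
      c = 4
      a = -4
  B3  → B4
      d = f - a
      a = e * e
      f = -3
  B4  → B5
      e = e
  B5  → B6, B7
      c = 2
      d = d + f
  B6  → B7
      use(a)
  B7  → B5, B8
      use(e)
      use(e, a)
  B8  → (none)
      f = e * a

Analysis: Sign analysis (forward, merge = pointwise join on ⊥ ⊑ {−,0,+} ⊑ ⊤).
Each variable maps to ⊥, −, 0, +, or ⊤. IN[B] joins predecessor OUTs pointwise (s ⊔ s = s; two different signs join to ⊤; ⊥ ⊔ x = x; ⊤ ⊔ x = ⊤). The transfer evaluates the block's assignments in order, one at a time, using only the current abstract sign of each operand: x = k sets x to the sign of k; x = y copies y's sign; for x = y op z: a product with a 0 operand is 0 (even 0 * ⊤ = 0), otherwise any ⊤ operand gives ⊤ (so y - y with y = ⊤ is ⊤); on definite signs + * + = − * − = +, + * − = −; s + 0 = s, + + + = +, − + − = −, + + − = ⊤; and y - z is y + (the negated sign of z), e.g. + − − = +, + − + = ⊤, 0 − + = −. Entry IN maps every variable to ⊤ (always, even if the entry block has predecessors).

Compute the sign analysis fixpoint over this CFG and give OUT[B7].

Per-block solution:
  B0:   IN=(all ⊤)   OUT={a:-; rest ⊤}
  B1:   IN={a:-; rest ⊤}   OUT={a:-; rest ⊤}
  B2:   IN={a:-; rest ⊤}   OUT={a:-, c:+, e:-; rest ⊤}
  B3:   IN={a:-, c:+, e:-; rest ⊤}   OUT={a:+, c:+, e:-, f:-; rest ⊤}
  B4:   IN={a:+, c:+, e:-, f:-; rest ⊤}   OUT={a:+, c:+, e:-, f:-; rest ⊤}
  B5:   IN={c:+, e:-; rest ⊤}   OUT={c:+, e:-; rest ⊤}
  B6:   IN={c:+, e:-; rest ⊤}   OUT={c:+, e:-; rest ⊤}
  B7:   IN={c:+, e:-; rest ⊤}   OUT={c:+, e:-; rest ⊤}
  B8:   IN={c:+, e:-; rest ⊤}   OUT={c:+, e:-; rest ⊤}

Merge at B7: IN[B7] = OUT[B2] ⊔ OUT[B5] ⊔ OUT[B6] = {a: ⊤, b: ⊤, c: +, d: ⊤, e: -, f: ⊤}
Applying B7's transfer function to that IN value gives OUT[B7] (row B7 above).

Answer: {a: ⊤, b: ⊤, c: +, d: ⊤, e: -, f: ⊤}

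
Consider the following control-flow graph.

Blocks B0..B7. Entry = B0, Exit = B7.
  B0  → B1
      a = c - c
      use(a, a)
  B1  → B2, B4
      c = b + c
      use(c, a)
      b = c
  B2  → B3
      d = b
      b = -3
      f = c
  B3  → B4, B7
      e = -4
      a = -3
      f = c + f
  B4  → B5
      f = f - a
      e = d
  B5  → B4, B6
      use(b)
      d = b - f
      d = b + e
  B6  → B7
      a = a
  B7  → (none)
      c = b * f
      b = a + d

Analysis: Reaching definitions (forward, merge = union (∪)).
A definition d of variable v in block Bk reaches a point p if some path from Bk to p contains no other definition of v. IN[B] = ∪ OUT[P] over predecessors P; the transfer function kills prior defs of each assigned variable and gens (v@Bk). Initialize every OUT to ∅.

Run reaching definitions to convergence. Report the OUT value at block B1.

Answer: {a@B0, b@B1, c@B1}

Working:
Per-block solution:
  B0:  IN={}  OUT={a@B0}
  B1:  IN={a@B0}  OUT={a@B0, b@B1, c@B1}
  B2:  IN={a@B0, b@B1, c@B1}  OUT={a@B0, b@B2, c@B1, d@B2, f@B2}
  B3:  IN={a@B0, b@B2, c@B1, d@B2, f@B2}  OUT={a@B3, b@B2, c@B1, d@B2, e@B3, f@B3}
  B4:  IN={a@B0, a@B3, b@B1, b@B2, c@B1, d@B2, d@B5, e@B3, e@B4, f@B3, f@B4}  OUT={a@B0, a@B3, b@B1, b@B2, c@B1, d@B2, d@B5, e@B4, f@B4}
  B5:  IN={a@B0, a@B3, b@B1, b@B2, c@B1, d@B2, d@B5, e@B4, f@B4}  OUT={a@B0, a@B3, b@B1, b@B2, c@B1, d@B5, e@B4, f@B4}
  B6:  IN={a@B0, a@B3, b@B1, b@B2, c@B1, d@B5, e@B4, f@B4}  OUT={a@B6, b@B1, b@B2, c@B1, d@B5, e@B4, f@B4}
  B7:  IN={a@B3, a@B6, b@B1, b@B2, c@B1, d@B2, d@B5, e@B3, e@B4, f@B3, f@B4}  OUT={a@B3, a@B6, b@B7, c@B7, d@B2, d@B5, e@B3, e@B4, f@B3, f@B4}

Merge at B1: IN[B1] = OUT[B0] = {a@B0}
Applying B1's transfer function to that IN value gives OUT[B1] (row B1 above).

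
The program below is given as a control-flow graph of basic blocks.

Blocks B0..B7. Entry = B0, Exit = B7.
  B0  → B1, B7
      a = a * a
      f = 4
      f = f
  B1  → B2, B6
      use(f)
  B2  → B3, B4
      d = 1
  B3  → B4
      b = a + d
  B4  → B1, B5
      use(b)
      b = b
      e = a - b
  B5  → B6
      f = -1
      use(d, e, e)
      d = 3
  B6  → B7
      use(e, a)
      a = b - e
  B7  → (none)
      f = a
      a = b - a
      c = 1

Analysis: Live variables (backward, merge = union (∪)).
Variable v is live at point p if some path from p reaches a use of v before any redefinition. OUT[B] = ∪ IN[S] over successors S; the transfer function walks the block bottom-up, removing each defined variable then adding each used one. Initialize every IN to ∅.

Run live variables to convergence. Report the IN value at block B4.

Answer: {a, b, d, f}

Trace:
Fixpoint table:
  B0:   IN={a, b, e}   OUT={a, b, e, f}
  B1:   IN={a, b, e, f}   OUT={a, b, e, f}
  B2:   IN={a, b, f}   OUT={a, b, d, f}
  B3:   IN={a, d, f}   OUT={a, b, d, f}
  B4:   IN={a, b, d, f}   OUT={a, b, d, e, f}
  B5:   IN={a, b, d, e}   OUT={a, b, e}
  B6:   IN={a, b, e}   OUT={a, b}
  B7:   IN={a, b}   OUT={}

Merge at B4: OUT[B4] = IN[B1] ⊔ IN[B5] = {a, b, d, e, f}
Applying B4's transfer function to that OUT value gives IN[B4] (row B4 above).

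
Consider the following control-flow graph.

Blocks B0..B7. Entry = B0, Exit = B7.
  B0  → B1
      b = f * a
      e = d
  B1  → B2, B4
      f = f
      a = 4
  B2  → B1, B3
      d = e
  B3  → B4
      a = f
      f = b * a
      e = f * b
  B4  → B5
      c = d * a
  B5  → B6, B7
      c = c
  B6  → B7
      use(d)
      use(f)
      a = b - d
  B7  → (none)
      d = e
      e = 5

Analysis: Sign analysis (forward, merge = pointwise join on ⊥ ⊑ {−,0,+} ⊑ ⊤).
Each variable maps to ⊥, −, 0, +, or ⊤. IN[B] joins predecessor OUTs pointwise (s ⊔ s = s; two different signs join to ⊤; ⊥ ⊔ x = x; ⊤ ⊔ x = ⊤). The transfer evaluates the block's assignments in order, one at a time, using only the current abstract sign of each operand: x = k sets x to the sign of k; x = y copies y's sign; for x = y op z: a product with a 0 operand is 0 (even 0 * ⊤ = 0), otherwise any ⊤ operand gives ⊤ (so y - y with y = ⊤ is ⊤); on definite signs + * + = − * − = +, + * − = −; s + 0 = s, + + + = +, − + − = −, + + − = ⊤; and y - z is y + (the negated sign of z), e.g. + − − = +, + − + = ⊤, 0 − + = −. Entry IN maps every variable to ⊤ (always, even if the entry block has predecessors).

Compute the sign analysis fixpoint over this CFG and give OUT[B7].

Converged values:
  B0:  IN=(all ⊤)  OUT=(all ⊤)
  B1:  IN=(all ⊤)  OUT={a:+; rest ⊤}
  B2:  IN={a:+; rest ⊤}  OUT={a:+; rest ⊤}
  B3:  IN={a:+; rest ⊤}  OUT=(all ⊤)
  B4:  IN=(all ⊤)  OUT=(all ⊤)
  B5:  IN=(all ⊤)  OUT=(all ⊤)
  B6:  IN=(all ⊤)  OUT=(all ⊤)
  B7:  IN=(all ⊤)  OUT={e:+; rest ⊤}

Merge at B7: IN[B7] = OUT[B5] ⊔ OUT[B6] = {a: ⊤, b: ⊤, c: ⊤, d: ⊤, e: ⊤, f: ⊤}
Applying B7's transfer function to that IN value gives OUT[B7] (row B7 above).

Answer: {a: ⊤, b: ⊤, c: ⊤, d: ⊤, e: +, f: ⊤}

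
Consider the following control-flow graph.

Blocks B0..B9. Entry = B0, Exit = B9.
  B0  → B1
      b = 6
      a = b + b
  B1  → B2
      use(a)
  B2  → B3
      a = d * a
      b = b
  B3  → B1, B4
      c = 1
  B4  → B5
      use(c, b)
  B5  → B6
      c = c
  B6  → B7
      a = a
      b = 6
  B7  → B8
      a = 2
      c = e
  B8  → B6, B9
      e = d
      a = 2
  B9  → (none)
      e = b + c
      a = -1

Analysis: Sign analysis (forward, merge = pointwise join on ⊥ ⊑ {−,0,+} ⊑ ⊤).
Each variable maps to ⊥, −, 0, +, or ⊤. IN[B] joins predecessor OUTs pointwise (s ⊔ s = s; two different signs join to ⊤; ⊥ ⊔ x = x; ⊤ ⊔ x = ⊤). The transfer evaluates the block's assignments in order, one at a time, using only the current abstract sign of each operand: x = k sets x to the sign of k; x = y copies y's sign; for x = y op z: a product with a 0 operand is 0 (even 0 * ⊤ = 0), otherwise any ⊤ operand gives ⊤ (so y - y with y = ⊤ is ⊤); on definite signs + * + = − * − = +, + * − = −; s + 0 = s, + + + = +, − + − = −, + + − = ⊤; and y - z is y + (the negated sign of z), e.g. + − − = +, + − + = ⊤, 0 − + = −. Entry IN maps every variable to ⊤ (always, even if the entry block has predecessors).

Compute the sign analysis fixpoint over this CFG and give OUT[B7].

Answer: {a: +, b: +, c: ⊤, d: ⊤, e: ⊤, f: ⊤}

Trace:
Converged values:
  B0:  IN=(all ⊤)  OUT={a:+, b:+; rest ⊤}
  B1:  IN={b:+; rest ⊤}  OUT={b:+; rest ⊤}
  B2:  IN={b:+; rest ⊤}  OUT={b:+; rest ⊤}
  B3:  IN={b:+; rest ⊤}  OUT={b:+, c:+; rest ⊤}
  B4:  IN={b:+, c:+; rest ⊤}  OUT={b:+, c:+; rest ⊤}
  B5:  IN={b:+, c:+; rest ⊤}  OUT={b:+, c:+; rest ⊤}
  B6:  IN={b:+; rest ⊤}  OUT={b:+; rest ⊤}
  B7:  IN={b:+; rest ⊤}  OUT={a:+, b:+; rest ⊤}
  B8:  IN={a:+, b:+; rest ⊤}  OUT={a:+, b:+; rest ⊤}
  B9:  IN={a:+, b:+; rest ⊤}  OUT={a:-, b:+; rest ⊤}

Merge at B7: IN[B7] = OUT[B6] = {a: ⊤, b: +, c: ⊤, d: ⊤, e: ⊤, f: ⊤}
Applying B7's transfer function to that IN value gives OUT[B7] (row B7 above).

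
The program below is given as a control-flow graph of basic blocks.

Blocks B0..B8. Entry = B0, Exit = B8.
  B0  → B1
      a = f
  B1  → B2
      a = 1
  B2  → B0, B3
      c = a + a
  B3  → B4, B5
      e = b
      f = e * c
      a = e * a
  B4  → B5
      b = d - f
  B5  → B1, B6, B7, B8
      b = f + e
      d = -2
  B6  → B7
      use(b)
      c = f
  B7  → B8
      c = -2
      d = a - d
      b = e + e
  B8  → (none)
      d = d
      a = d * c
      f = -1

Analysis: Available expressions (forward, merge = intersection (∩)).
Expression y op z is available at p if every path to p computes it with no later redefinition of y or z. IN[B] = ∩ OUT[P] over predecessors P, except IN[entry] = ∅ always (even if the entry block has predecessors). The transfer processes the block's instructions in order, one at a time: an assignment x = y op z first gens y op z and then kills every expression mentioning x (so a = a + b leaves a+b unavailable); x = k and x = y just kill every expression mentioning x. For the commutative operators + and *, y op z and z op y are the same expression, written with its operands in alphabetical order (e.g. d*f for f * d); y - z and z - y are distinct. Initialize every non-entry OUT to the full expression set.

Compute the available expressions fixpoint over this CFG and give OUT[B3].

Answer: {c*e}

Trace:
Converged values:
  B0: | IN={} | OUT={}
  B1: | IN={} | OUT={}
  B2: | IN={} | OUT={a+a}
  B3: | IN={a+a} | OUT={c*e}
  B4: | IN={c*e} | OUT={c*e, d-f}
  B5: | IN={c*e} | OUT={c*e, e+f}
  B6: | IN={c*e, e+f} | OUT={e+f}
  B7: | IN={e+f} | OUT={e+e, e+f}
  B8: | IN={e+f} | OUT={c*d}

Merge at B3: IN[B3] = OUT[B2] = {a+a}
Applying B3's transfer function to that IN value gives OUT[B3] (row B3 above).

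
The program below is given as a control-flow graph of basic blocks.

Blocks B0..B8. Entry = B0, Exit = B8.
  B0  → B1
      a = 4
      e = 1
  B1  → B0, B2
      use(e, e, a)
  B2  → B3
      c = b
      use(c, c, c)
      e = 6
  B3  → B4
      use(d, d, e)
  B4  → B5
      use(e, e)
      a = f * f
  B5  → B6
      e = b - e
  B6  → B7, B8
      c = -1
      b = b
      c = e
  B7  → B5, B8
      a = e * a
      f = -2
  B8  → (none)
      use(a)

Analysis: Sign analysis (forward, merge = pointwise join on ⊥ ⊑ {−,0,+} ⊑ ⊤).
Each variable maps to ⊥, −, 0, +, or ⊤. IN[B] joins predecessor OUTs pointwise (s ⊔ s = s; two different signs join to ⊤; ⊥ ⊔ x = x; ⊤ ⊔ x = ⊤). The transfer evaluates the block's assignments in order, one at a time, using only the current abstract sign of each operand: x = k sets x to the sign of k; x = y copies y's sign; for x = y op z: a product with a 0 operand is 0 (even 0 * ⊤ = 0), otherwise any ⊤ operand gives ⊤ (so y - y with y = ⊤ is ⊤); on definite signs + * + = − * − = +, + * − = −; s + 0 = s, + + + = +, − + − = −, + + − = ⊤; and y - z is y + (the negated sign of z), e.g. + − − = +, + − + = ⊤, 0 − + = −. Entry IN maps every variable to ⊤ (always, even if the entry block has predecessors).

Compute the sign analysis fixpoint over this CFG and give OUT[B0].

Answer: {a: +, b: ⊤, c: ⊤, d: ⊤, e: +, f: ⊤}

Trace:
Per-block solution:
  B0:  IN=(all ⊤)  OUT={a:+, e:+; rest ⊤}
  B1:  IN={a:+, e:+; rest ⊤}  OUT={a:+, e:+; rest ⊤}
  B2:  IN={a:+, e:+; rest ⊤}  OUT={a:+, e:+; rest ⊤}
  B3:  IN={a:+, e:+; rest ⊤}  OUT={a:+, e:+; rest ⊤}
  B4:  IN={a:+, e:+; rest ⊤}  OUT={e:+; rest ⊤}
  B5:  IN=(all ⊤)  OUT=(all ⊤)
  B6:  IN=(all ⊤)  OUT=(all ⊤)
  B7:  IN=(all ⊤)  OUT={f:-; rest ⊤}
  B8:  IN=(all ⊤)  OUT=(all ⊤)

Merge at B0 (entry node, so the boundary value (all ⊤) is joined with the incoming edge(s)): IN[B0] = (all ⊤) ⊔ OUT[B1] = {a: ⊤, b: ⊤, c: ⊤, d: ⊤, e: ⊤, f: ⊤}
Applying B0's transfer function to that IN value gives OUT[B0] (row B0 above).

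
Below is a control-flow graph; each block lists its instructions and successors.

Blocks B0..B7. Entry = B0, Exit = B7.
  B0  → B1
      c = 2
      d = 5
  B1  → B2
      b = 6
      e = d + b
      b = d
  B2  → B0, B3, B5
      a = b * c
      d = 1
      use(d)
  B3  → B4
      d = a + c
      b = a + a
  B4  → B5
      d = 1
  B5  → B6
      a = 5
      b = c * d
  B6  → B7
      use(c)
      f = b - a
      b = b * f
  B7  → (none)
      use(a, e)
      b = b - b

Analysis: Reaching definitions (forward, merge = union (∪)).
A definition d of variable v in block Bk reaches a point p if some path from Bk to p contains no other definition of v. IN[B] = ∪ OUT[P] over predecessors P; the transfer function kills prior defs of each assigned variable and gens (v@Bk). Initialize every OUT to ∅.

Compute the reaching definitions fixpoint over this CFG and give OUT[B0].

Answer: {a@B2, b@B1, c@B0, d@B0, e@B1}

Derivation:
Converged values:
  B0:   IN={a@B2, b@B1, c@B0, d@B2, e@B1}   OUT={a@B2, b@B1, c@B0, d@B0, e@B1}
  B1:   IN={a@B2, b@B1, c@B0, d@B0, e@B1}   OUT={a@B2, b@B1, c@B0, d@B0, e@B1}
  B2:   IN={a@B2, b@B1, c@B0, d@B0, e@B1}   OUT={a@B2, b@B1, c@B0, d@B2, e@B1}
  B3:   IN={a@B2, b@B1, c@B0, d@B2, e@B1}   OUT={a@B2, b@B3, c@B0, d@B3, e@B1}
  B4:   IN={a@B2, b@B3, c@B0, d@B3, e@B1}   OUT={a@B2, b@B3, c@B0, d@B4, e@B1}
  B5:   IN={a@B2, b@B1, b@B3, c@B0, d@B2, d@B4, e@B1}   OUT={a@B5, b@B5, c@B0, d@B2, d@B4, e@B1}
  B6:   IN={a@B5, b@B5, c@B0, d@B2, d@B4, e@B1}   OUT={a@B5, b@B6, c@B0, d@B2, d@B4, e@B1, f@B6}
  B7:   IN={a@B5, b@B6, c@B0, d@B2, d@B4, e@B1, f@B6}   OUT={a@B5, b@B7, c@B0, d@B2, d@B4, e@B1, f@B6}

Merge at B0 (entry node, so the boundary value {} is joined with the incoming edge(s)): IN[B0] = {} ⊔ OUT[B2] = {a@B2, b@B1, c@B0, d@B2, e@B1}
Applying B0's transfer function to that IN value gives OUT[B0] (row B0 above).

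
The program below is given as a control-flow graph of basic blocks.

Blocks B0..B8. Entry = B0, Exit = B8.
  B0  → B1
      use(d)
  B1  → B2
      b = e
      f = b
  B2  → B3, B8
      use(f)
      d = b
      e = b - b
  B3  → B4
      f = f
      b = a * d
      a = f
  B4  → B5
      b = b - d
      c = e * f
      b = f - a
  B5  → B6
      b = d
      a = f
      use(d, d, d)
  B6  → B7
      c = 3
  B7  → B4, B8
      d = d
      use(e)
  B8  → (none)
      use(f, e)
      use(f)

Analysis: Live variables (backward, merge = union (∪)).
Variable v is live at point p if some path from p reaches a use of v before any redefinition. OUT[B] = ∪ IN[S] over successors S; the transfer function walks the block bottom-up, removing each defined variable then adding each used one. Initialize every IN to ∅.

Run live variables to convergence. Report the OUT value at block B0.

Converged values:
  B0: | IN={a, d, e} | OUT={a, e}
  B1: | IN={a, e} | OUT={a, b, f}
  B2: | IN={a, b, f} | OUT={a, d, e, f}
  B3: | IN={a, d, e, f} | OUT={a, b, d, e, f}
  B4: | IN={a, b, d, e, f} | OUT={d, e, f}
  B5: | IN={d, e, f} | OUT={a, b, d, e, f}
  B6: | IN={a, b, d, e, f} | OUT={a, b, d, e, f}
  B7: | IN={a, b, d, e, f} | OUT={a, b, d, e, f}
  B8: | IN={e, f} | OUT={}

Merge at B0: OUT[B0] = IN[B1] = {a, e}

Answer: {a, e}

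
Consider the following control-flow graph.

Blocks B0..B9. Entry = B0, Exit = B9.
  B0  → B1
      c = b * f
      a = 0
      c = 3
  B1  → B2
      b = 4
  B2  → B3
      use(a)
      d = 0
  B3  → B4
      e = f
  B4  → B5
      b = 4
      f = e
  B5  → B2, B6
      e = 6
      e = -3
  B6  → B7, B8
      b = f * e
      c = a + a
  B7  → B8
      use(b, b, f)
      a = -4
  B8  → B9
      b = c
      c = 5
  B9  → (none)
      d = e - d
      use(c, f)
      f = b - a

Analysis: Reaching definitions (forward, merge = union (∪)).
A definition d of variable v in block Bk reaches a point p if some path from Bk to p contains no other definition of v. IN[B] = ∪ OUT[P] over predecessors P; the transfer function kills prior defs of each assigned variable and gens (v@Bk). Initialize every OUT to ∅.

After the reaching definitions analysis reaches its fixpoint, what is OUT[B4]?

Per-block solution:
  B0:   IN={}   OUT={a@B0, c@B0}
  B1:   IN={a@B0, c@B0}   OUT={a@B0, b@B1, c@B0}
  B2:   IN={a@B0, b@B1, b@B4, c@B0, d@B2, e@B5, f@B4}   OUT={a@B0, b@B1, b@B4, c@B0, d@B2, e@B5, f@B4}
  B3:   IN={a@B0, b@B1, b@B4, c@B0, d@B2, e@B5, f@B4}   OUT={a@B0, b@B1, b@B4, c@B0, d@B2, e@B3, f@B4}
  B4:   IN={a@B0, b@B1, b@B4, c@B0, d@B2, e@B3, f@B4}   OUT={a@B0, b@B4, c@B0, d@B2, e@B3, f@B4}
  B5:   IN={a@B0, b@B4, c@B0, d@B2, e@B3, f@B4}   OUT={a@B0, b@B4, c@B0, d@B2, e@B5, f@B4}
  B6:   IN={a@B0, b@B4, c@B0, d@B2, e@B5, f@B4}   OUT={a@B0, b@B6, c@B6, d@B2, e@B5, f@B4}
  B7:   IN={a@B0, b@B6, c@B6, d@B2, e@B5, f@B4}   OUT={a@B7, b@B6, c@B6, d@B2, e@B5, f@B4}
  B8:   IN={a@B0, a@B7, b@B6, c@B6, d@B2, e@B5, f@B4}   OUT={a@B0, a@B7, b@B8, c@B8, d@B2, e@B5, f@B4}
  B9:   IN={a@B0, a@B7, b@B8, c@B8, d@B2, e@B5, f@B4}   OUT={a@B0, a@B7, b@B8, c@B8, d@B9, e@B5, f@B9}

Merge at B4: IN[B4] = OUT[B3] = {a@B0, b@B1, b@B4, c@B0, d@B2, e@B3, f@B4}
Applying B4's transfer function to that IN value gives OUT[B4] (row B4 above).

Answer: {a@B0, b@B4, c@B0, d@B2, e@B3, f@B4}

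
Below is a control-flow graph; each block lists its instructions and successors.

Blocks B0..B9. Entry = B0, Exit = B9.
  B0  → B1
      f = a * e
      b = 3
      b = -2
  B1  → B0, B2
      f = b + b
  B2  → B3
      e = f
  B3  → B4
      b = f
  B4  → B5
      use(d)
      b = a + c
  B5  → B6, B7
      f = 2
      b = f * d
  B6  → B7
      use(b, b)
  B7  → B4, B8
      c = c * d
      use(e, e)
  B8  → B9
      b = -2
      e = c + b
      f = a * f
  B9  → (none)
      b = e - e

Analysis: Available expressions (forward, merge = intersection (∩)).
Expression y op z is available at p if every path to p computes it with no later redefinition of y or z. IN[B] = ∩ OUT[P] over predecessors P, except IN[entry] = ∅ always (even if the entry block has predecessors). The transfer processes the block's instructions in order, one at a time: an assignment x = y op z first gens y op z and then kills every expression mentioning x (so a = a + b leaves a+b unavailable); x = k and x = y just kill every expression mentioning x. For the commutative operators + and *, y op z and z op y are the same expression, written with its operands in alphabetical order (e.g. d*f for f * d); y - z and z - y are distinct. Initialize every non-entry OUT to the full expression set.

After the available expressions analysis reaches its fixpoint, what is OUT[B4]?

Answer: {a+c}

Trace:
Converged values:
  B0:   IN={}   OUT={a*e}
  B1:   IN={a*e}   OUT={a*e, b+b}
  B2:   IN={a*e, b+b}   OUT={b+b}
  B3:   IN={b+b}   OUT={}
  B4:   IN={}   OUT={a+c}
  B5:   IN={a+c}   OUT={a+c, d*f}
  B6:   IN={a+c, d*f}   OUT={a+c, d*f}
  B7:   IN={a+c, d*f}   OUT={d*f}
  B8:   IN={d*f}   OUT={b+c}
  B9:   IN={b+c}   OUT={e-e}

Merge at B4: IN[B4] = OUT[B3] ∩ OUT[B7] = {}
Applying B4's transfer function to that IN value gives OUT[B4] (row B4 above).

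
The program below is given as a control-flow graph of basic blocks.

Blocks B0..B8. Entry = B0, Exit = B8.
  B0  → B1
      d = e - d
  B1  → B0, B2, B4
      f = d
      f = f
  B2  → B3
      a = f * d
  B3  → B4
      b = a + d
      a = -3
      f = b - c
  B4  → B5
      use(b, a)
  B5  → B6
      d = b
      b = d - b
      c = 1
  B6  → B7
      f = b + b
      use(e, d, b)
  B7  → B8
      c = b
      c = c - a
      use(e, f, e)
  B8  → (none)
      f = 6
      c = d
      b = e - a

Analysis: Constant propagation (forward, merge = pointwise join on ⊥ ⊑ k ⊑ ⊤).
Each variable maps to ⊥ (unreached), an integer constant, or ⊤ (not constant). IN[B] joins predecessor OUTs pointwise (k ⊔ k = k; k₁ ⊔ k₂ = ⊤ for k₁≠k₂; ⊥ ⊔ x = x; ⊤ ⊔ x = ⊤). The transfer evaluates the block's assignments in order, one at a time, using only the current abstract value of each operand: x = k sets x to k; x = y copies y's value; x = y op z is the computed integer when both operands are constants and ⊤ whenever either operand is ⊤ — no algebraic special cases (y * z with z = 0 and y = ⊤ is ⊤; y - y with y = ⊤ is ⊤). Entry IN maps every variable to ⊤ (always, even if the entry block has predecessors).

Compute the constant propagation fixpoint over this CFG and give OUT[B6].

Answer: {a: ⊤, b: ⊤, c: 1, d: ⊤, e: ⊤, f: ⊤}

Derivation:
Per-block solution:
  B0:  IN=(all ⊤)  OUT=(all ⊤)
  B1:  IN=(all ⊤)  OUT=(all ⊤)
  B2:  IN=(all ⊤)  OUT=(all ⊤)
  B3:  IN=(all ⊤)  OUT={a:-3; rest ⊤}
  B4:  IN=(all ⊤)  OUT=(all ⊤)
  B5:  IN=(all ⊤)  OUT={c:1; rest ⊤}
  B6:  IN={c:1; rest ⊤}  OUT={c:1; rest ⊤}
  B7:  IN={c:1; rest ⊤}  OUT=(all ⊤)
  B8:  IN=(all ⊤)  OUT={f:6; rest ⊤}

Merge at B6: IN[B6] = OUT[B5] = {a: ⊤, b: ⊤, c: 1, d: ⊤, e: ⊤, f: ⊤}
Applying B6's transfer function to that IN value gives OUT[B6] (row B6 above).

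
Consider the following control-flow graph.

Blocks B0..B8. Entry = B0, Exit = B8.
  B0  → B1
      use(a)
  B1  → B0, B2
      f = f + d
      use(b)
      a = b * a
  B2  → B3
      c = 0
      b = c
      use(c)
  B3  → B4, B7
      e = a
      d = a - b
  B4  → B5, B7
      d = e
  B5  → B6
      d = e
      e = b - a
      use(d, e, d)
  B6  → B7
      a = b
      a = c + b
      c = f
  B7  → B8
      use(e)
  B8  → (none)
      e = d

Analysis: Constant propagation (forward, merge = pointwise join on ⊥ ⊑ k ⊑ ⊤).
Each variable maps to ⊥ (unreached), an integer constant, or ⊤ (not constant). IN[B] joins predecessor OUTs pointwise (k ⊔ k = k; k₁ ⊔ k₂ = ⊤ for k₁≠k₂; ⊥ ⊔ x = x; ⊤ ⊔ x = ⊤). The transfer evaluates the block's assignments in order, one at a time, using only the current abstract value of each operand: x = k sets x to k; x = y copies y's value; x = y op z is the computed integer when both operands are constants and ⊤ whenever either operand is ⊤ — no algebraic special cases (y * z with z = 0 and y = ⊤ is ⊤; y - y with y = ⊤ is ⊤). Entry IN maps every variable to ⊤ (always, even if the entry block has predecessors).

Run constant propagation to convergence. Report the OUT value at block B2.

Answer: {a: ⊤, b: 0, c: 0, d: ⊤, e: ⊤, f: ⊤}

Trace:
Fixpoint table:
  B0:   IN=(all ⊤)   OUT=(all ⊤)
  B1:   IN=(all ⊤)   OUT=(all ⊤)
  B2:   IN=(all ⊤)   OUT={b:0, c:0; rest ⊤}
  B3:   IN={b:0, c:0; rest ⊤}   OUT={b:0, c:0; rest ⊤}
  B4:   IN={b:0, c:0; rest ⊤}   OUT={b:0, c:0; rest ⊤}
  B5:   IN={b:0, c:0; rest ⊤}   OUT={b:0, c:0; rest ⊤}
  B6:   IN={b:0, c:0; rest ⊤}   OUT={a:0, b:0; rest ⊤}
  B7:   IN={b:0; rest ⊤}   OUT={b:0; rest ⊤}
  B8:   IN={b:0; rest ⊤}   OUT={b:0; rest ⊤}

Merge at B2: IN[B2] = OUT[B1] = {a: ⊤, b: ⊤, c: ⊤, d: ⊤, e: ⊤, f: ⊤}
Applying B2's transfer function to that IN value gives OUT[B2] (row B2 above).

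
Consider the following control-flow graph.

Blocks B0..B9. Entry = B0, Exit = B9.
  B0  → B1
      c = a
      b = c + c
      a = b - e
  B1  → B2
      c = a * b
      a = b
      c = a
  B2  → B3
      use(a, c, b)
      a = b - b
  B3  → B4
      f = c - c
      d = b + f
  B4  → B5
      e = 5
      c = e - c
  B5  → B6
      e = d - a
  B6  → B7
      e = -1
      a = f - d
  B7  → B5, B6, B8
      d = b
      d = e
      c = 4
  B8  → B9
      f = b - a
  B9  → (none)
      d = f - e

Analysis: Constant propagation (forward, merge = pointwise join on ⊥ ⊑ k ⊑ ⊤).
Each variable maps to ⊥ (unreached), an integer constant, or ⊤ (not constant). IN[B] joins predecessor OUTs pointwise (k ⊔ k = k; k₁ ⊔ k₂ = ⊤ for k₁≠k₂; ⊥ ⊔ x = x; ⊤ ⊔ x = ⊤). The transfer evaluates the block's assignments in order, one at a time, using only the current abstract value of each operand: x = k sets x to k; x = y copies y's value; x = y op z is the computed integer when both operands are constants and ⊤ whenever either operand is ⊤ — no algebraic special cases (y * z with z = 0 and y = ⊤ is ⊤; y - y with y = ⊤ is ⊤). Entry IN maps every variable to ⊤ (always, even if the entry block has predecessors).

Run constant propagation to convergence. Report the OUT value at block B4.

Per-block solution:
  B0: | IN=(all ⊤) | OUT=(all ⊤)
  B1: | IN=(all ⊤) | OUT=(all ⊤)
  B2: | IN=(all ⊤) | OUT=(all ⊤)
  B3: | IN=(all ⊤) | OUT=(all ⊤)
  B4: | IN=(all ⊤) | OUT={e:5; rest ⊤}
  B5: | IN=(all ⊤) | OUT=(all ⊤)
  B6: | IN=(all ⊤) | OUT={e:-1; rest ⊤}
  B7: | IN={e:-1; rest ⊤} | OUT={c:4, d:-1, e:-1; rest ⊤}
  B8: | IN={c:4, d:-1, e:-1; rest ⊤} | OUT={c:4, d:-1, e:-1; rest ⊤}
  B9: | IN={c:4, d:-1, e:-1; rest ⊤} | OUT={c:4, e:-1; rest ⊤}

Merge at B4: IN[B4] = OUT[B3] = {a: ⊤, b: ⊤, c: ⊤, d: ⊤, e: ⊤, f: ⊤}
Applying B4's transfer function to that IN value gives OUT[B4] (row B4 above).

Answer: {a: ⊤, b: ⊤, c: ⊤, d: ⊤, e: 5, f: ⊤}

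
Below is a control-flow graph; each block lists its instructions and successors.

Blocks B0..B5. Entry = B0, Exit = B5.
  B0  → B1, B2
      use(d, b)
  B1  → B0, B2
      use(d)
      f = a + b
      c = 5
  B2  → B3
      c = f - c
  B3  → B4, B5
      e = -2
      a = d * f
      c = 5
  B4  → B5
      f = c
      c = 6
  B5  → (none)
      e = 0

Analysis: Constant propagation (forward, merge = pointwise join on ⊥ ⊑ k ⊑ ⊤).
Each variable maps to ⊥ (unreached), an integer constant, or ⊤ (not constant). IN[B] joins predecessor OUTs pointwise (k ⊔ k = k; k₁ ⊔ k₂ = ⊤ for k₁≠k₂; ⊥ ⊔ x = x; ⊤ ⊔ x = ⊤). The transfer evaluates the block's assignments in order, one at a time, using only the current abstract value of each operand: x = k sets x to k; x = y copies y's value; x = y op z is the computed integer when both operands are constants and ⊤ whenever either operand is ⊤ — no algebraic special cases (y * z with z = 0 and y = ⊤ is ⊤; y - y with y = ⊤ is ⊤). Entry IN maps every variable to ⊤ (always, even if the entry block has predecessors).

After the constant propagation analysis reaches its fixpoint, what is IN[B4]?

Fixpoint table:
  B0:   IN=(all ⊤)   OUT=(all ⊤)
  B1:   IN=(all ⊤)   OUT={c:5; rest ⊤}
  B2:   IN=(all ⊤)   OUT=(all ⊤)
  B3:   IN=(all ⊤)   OUT={c:5, e:-2; rest ⊤}
  B4:   IN={c:5, e:-2; rest ⊤}   OUT={c:6, e:-2, f:5; rest ⊤}
  B5:   IN={e:-2; rest ⊤}   OUT={e:0; rest ⊤}

Merge at B4: IN[B4] = OUT[B3] = {a: ⊤, b: ⊤, c: 5, d: ⊤, e: -2, f: ⊤}

Answer: {a: ⊤, b: ⊤, c: 5, d: ⊤, e: -2, f: ⊤}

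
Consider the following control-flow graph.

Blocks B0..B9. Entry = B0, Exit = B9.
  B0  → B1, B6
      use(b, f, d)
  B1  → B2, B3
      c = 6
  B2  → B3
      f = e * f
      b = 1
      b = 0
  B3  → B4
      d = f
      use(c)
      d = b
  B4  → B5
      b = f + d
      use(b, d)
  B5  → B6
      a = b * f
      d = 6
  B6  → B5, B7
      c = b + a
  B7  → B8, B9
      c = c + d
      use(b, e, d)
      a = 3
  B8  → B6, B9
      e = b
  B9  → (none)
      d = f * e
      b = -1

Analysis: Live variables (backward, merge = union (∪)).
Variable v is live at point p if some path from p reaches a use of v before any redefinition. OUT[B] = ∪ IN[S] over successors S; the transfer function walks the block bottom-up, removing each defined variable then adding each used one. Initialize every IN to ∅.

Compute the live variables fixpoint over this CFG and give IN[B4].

Per-block solution:
  B0:   IN={a, b, d, e, f}   OUT={a, b, d, e, f}
  B1:   IN={b, e, f}   OUT={b, c, e, f}
  B2:   IN={c, e, f}   OUT={b, c, e, f}
  B3:   IN={b, c, e, f}   OUT={d, e, f}
  B4:   IN={d, e, f}   OUT={b, e, f}
  B5:   IN={b, e, f}   OUT={a, b, d, e, f}
  B6:   IN={a, b, d, e, f}   OUT={b, c, d, e, f}
  B7:   IN={b, c, d, e, f}   OUT={a, b, d, e, f}
  B8:   IN={a, b, d, f}   OUT={a, b, d, e, f}
  B9:   IN={e, f}   OUT={}

Merge at B4: OUT[B4] = IN[B5] = {b, e, f}
Applying B4's transfer function to that OUT value gives IN[B4] (row B4 above).

Answer: {d, e, f}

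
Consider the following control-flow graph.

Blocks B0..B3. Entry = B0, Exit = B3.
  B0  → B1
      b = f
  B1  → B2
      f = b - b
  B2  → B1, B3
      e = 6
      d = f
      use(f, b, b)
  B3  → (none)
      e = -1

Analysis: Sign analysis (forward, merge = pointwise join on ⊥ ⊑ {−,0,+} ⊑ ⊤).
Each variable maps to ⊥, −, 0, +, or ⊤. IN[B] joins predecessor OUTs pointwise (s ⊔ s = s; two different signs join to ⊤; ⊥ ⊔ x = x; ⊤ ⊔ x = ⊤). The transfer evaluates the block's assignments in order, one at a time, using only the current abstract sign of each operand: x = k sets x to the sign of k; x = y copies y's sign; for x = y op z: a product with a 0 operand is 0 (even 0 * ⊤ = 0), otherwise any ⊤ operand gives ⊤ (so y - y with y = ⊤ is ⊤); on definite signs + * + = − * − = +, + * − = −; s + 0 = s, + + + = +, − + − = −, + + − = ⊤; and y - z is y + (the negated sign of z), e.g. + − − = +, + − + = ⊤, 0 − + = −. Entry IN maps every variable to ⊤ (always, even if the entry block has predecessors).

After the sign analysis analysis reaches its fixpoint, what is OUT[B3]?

Answer: {a: ⊤, b: ⊤, c: ⊤, d: ⊤, e: -, f: ⊤}

Derivation:
Fixpoint table:
  B0: | IN=(all ⊤) | OUT=(all ⊤)
  B1: | IN=(all ⊤) | OUT=(all ⊤)
  B2: | IN=(all ⊤) | OUT={e:+; rest ⊤}
  B3: | IN={e:+; rest ⊤} | OUT={e:-; rest ⊤}

Merge at B3: IN[B3] = OUT[B2] = {a: ⊤, b: ⊤, c: ⊤, d: ⊤, e: +, f: ⊤}
Applying B3's transfer function to that IN value gives OUT[B3] (row B3 above).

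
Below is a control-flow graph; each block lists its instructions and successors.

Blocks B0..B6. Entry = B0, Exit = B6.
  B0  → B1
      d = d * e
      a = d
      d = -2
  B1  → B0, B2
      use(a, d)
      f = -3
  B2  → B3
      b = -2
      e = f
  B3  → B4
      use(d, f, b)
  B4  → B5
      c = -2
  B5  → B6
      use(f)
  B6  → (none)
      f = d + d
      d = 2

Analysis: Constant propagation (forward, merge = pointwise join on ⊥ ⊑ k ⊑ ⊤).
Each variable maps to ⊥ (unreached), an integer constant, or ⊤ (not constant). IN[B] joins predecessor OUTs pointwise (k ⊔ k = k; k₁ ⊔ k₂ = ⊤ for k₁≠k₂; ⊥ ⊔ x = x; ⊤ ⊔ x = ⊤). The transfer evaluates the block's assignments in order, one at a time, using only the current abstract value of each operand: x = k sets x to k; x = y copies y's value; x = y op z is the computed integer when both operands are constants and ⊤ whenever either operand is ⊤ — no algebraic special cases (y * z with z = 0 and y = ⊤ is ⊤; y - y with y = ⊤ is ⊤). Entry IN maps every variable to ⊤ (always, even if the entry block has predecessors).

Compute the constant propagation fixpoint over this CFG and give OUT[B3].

Fixpoint table:
  B0: | IN=(all ⊤) | OUT={d:-2; rest ⊤}
  B1: | IN={d:-2; rest ⊤} | OUT={d:-2, f:-3; rest ⊤}
  B2: | IN={d:-2, f:-3; rest ⊤} | OUT={b:-2, d:-2, e:-3, f:-3; rest ⊤}
  B3: | IN={b:-2, d:-2, e:-3, f:-3; rest ⊤} | OUT={b:-2, d:-2, e:-3, f:-3; rest ⊤}
  B4: | IN={b:-2, d:-2, e:-3, f:-3; rest ⊤} | OUT={b:-2, c:-2, d:-2, e:-3, f:-3; rest ⊤}
  B5: | IN={b:-2, c:-2, d:-2, e:-3, f:-3; rest ⊤} | OUT={b:-2, c:-2, d:-2, e:-3, f:-3; rest ⊤}
  B6: | IN={b:-2, c:-2, d:-2, e:-3, f:-3; rest ⊤} | OUT={b:-2, c:-2, d:2, e:-3, f:-4; rest ⊤}

Merge at B3: IN[B3] = OUT[B2] = {a: ⊤, b: -2, c: ⊤, d: -2, e: -3, f: -3}
Applying B3's transfer function to that IN value gives OUT[B3] (row B3 above).

Answer: {a: ⊤, b: -2, c: ⊤, d: -2, e: -3, f: -3}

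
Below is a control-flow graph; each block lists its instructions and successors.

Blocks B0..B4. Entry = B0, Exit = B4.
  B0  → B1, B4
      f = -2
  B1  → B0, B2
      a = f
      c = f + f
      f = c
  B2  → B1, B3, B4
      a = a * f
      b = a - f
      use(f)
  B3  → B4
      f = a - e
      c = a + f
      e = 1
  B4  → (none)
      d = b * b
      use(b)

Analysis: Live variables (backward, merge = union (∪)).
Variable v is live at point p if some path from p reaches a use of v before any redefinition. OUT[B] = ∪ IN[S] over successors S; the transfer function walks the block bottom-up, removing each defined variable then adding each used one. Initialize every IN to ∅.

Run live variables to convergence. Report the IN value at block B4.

Answer: {b}

Derivation:
Fixpoint table:
  B0:   IN={b, e}   OUT={b, e, f}
  B1:   IN={b, e, f}   OUT={a, b, e, f}
  B2:   IN={a, e, f}   OUT={a, b, e, f}
  B3:   IN={a, b, e}   OUT={b}
  B4:   IN={b}   OUT={}

B4 is the boundary node: OUT[B4] = {}
Applying B4's transfer function to that OUT value gives IN[B4] (row B4 above).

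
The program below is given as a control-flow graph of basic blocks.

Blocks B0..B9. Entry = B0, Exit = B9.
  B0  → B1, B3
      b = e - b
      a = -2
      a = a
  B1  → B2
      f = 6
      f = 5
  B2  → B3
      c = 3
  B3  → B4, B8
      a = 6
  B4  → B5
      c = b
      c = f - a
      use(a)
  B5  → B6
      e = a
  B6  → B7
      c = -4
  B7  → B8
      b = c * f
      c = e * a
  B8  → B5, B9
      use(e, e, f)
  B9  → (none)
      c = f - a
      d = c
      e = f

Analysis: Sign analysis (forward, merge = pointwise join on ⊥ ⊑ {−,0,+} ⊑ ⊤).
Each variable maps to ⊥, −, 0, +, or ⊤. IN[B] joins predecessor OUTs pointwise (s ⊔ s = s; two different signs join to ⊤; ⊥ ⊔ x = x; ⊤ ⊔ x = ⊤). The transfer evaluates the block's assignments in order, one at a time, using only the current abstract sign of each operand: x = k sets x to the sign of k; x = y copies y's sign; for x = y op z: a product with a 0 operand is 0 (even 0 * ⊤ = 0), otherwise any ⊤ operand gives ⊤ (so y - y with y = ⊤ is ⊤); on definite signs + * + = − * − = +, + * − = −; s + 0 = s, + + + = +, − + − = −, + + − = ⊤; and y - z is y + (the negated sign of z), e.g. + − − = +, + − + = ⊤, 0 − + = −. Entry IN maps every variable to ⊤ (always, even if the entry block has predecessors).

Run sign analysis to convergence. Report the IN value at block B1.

Answer: {a: -, b: ⊤, c: ⊤, d: ⊤, e: ⊤, f: ⊤}

Working:
Converged values:
  B0:  IN=(all ⊤)  OUT={a:-; rest ⊤}
  B1:  IN={a:-; rest ⊤}  OUT={a:-, f:+; rest ⊤}
  B2:  IN={a:-, f:+; rest ⊤}  OUT={a:-, c:+, f:+; rest ⊤}
  B3:  IN={a:-; rest ⊤}  OUT={a:+; rest ⊤}
  B4:  IN={a:+; rest ⊤}  OUT={a:+; rest ⊤}
  B5:  IN={a:+; rest ⊤}  OUT={a:+, e:+; rest ⊤}
  B6:  IN={a:+, e:+; rest ⊤}  OUT={a:+, c:-, e:+; rest ⊤}
  B7:  IN={a:+, c:-, e:+; rest ⊤}  OUT={a:+, c:+, e:+; rest ⊤}
  B8:  IN={a:+; rest ⊤}  OUT={a:+; rest ⊤}
  B9:  IN={a:+; rest ⊤}  OUT={a:+; rest ⊤}

Merge at B1: IN[B1] = OUT[B0] = {a: -, b: ⊤, c: ⊤, d: ⊤, e: ⊤, f: ⊤}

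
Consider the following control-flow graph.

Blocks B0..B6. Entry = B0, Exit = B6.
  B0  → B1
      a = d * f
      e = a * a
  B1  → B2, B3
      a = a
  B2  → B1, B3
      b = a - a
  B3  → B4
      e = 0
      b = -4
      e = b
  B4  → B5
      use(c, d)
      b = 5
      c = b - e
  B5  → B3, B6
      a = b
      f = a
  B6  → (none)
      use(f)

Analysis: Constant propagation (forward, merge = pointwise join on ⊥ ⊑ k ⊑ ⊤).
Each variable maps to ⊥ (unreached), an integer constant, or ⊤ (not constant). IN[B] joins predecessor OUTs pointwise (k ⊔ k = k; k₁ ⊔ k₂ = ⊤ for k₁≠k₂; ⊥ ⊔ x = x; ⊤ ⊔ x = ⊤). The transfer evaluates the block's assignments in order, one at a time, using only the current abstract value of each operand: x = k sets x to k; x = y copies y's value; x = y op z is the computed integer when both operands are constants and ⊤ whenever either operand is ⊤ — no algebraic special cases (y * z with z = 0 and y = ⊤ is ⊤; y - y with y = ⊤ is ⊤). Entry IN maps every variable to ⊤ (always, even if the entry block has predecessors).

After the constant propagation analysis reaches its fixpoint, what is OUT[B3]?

Answer: {a: ⊤, b: -4, c: ⊤, d: ⊤, e: -4, f: ⊤}

Trace:
Per-block solution:
  B0:  IN=(all ⊤)  OUT=(all ⊤)
  B1:  IN=(all ⊤)  OUT=(all ⊤)
  B2:  IN=(all ⊤)  OUT=(all ⊤)
  B3:  IN=(all ⊤)  OUT={b:-4, e:-4; rest ⊤}
  B4:  IN={b:-4, e:-4; rest ⊤}  OUT={b:5, c:9, e:-4; rest ⊤}
  B5:  IN={b:5, c:9, e:-4; rest ⊤}  OUT={a:5, b:5, c:9, e:-4, f:5; rest ⊤}
  B6:  IN={a:5, b:5, c:9, e:-4, f:5; rest ⊤}  OUT={a:5, b:5, c:9, e:-4, f:5; rest ⊤}

Merge at B3: IN[B3] = OUT[B1] ⊔ OUT[B2] ⊔ OUT[B5] = {a: ⊤, b: ⊤, c: ⊤, d: ⊤, e: ⊤, f: ⊤}
Applying B3's transfer function to that IN value gives OUT[B3] (row B3 above).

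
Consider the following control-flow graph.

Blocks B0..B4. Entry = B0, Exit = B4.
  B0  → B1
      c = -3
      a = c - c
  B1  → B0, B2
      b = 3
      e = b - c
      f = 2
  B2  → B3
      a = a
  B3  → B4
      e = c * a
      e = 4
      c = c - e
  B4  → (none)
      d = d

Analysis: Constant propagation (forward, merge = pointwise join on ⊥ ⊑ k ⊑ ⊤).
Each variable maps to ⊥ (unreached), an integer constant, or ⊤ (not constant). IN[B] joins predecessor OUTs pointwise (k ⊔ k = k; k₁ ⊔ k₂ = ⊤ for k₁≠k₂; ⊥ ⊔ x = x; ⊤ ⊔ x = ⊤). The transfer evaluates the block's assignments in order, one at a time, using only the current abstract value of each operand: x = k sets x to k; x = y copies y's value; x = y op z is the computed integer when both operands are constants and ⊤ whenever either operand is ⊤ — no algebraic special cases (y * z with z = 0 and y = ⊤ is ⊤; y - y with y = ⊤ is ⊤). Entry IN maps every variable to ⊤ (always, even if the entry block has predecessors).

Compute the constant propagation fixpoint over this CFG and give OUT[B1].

Answer: {a: 0, b: 3, c: -3, d: ⊤, e: 6, f: 2}

Derivation:
Per-block solution:
  B0:  IN=(all ⊤)  OUT={a:0, c:-3; rest ⊤}
  B1:  IN={a:0, c:-3; rest ⊤}  OUT={a:0, b:3, c:-3, e:6, f:2; rest ⊤}
  B2:  IN={a:0, b:3, c:-3, e:6, f:2; rest ⊤}  OUT={a:0, b:3, c:-3, e:6, f:2; rest ⊤}
  B3:  IN={a:0, b:3, c:-3, e:6, f:2; rest ⊤}  OUT={a:0, b:3, c:-7, e:4, f:2; rest ⊤}
  B4:  IN={a:0, b:3, c:-7, e:4, f:2; rest ⊤}  OUT={a:0, b:3, c:-7, e:4, f:2; rest ⊤}

Merge at B1: IN[B1] = OUT[B0] = {a: 0, b: ⊤, c: -3, d: ⊤, e: ⊤, f: ⊤}
Applying B1's transfer function to that IN value gives OUT[B1] (row B1 above).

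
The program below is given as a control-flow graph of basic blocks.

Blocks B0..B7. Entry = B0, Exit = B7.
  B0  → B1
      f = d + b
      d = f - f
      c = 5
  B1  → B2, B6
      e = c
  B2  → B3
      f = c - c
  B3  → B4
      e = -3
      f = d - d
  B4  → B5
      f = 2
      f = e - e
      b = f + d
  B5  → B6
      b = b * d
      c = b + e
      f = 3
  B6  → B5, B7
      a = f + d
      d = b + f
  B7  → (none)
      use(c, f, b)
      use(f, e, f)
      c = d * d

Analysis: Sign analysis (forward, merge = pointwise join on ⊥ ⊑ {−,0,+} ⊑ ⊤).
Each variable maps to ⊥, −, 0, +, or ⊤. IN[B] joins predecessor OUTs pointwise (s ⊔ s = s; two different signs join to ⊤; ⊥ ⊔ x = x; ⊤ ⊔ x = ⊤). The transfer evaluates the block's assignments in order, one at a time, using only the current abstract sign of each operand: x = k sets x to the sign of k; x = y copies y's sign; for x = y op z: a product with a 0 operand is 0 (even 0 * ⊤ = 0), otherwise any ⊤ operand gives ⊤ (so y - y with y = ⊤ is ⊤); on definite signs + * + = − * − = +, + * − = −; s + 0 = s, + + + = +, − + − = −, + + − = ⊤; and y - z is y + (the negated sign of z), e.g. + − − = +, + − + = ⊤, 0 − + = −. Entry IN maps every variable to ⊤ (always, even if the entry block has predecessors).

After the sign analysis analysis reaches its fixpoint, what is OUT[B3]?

Fixpoint table:
  B0: | IN=(all ⊤) | OUT={c:+; rest ⊤}
  B1: | IN={c:+; rest ⊤} | OUT={c:+, e:+; rest ⊤}
  B2: | IN={c:+, e:+; rest ⊤} | OUT={c:+, e:+; rest ⊤}
  B3: | IN={c:+, e:+; rest ⊤} | OUT={c:+, e:-; rest ⊤}
  B4: | IN={c:+, e:-; rest ⊤} | OUT={c:+, e:-; rest ⊤}
  B5: | IN=(all ⊤) | OUT={f:+; rest ⊤}
  B6: | IN=(all ⊤) | OUT=(all ⊤)
  B7: | IN=(all ⊤) | OUT=(all ⊤)

Merge at B3: IN[B3] = OUT[B2] = {a: ⊤, b: ⊤, c: +, d: ⊤, e: +, f: ⊤}
Applying B3's transfer function to that IN value gives OUT[B3] (row B3 above).

Answer: {a: ⊤, b: ⊤, c: +, d: ⊤, e: -, f: ⊤}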